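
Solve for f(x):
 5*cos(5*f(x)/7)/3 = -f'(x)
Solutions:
 5*x/3 - 7*log(sin(5*f(x)/7) - 1)/10 + 7*log(sin(5*f(x)/7) + 1)/10 = C1


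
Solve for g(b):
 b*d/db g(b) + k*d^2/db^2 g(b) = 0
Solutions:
 g(b) = C1 + C2*sqrt(k)*erf(sqrt(2)*b*sqrt(1/k)/2)


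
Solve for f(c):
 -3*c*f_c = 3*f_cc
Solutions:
 f(c) = C1 + C2*erf(sqrt(2)*c/2)


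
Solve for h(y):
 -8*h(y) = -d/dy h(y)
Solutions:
 h(y) = C1*exp(8*y)


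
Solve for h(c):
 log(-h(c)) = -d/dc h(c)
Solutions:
 -li(-h(c)) = C1 - c


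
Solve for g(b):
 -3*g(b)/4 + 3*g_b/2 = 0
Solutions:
 g(b) = C1*exp(b/2)


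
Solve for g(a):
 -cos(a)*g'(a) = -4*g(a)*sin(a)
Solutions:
 g(a) = C1/cos(a)^4


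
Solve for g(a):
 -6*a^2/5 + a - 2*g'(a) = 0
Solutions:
 g(a) = C1 - a^3/5 + a^2/4


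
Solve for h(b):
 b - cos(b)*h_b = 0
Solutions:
 h(b) = C1 + Integral(b/cos(b), b)


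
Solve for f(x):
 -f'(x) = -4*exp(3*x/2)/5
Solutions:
 f(x) = C1 + 8*exp(3*x/2)/15


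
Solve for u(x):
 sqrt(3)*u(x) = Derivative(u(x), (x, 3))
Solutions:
 u(x) = C3*exp(3^(1/6)*x) + (C1*sin(3^(2/3)*x/2) + C2*cos(3^(2/3)*x/2))*exp(-3^(1/6)*x/2)


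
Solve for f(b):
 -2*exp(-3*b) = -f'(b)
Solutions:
 f(b) = C1 - 2*exp(-3*b)/3


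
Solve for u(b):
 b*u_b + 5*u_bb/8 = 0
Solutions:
 u(b) = C1 + C2*erf(2*sqrt(5)*b/5)


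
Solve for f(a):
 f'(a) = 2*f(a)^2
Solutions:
 f(a) = -1/(C1 + 2*a)


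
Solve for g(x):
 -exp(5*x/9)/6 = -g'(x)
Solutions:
 g(x) = C1 + 3*exp(5*x/9)/10


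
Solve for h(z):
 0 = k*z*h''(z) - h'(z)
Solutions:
 h(z) = C1 + z^(((re(k) + 1)*re(k) + im(k)^2)/(re(k)^2 + im(k)^2))*(C2*sin(log(z)*Abs(im(k))/(re(k)^2 + im(k)^2)) + C3*cos(log(z)*im(k)/(re(k)^2 + im(k)^2)))


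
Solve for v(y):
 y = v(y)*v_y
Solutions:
 v(y) = -sqrt(C1 + y^2)
 v(y) = sqrt(C1 + y^2)


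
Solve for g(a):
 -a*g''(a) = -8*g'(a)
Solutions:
 g(a) = C1 + C2*a^9


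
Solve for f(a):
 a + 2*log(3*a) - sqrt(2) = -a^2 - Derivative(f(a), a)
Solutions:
 f(a) = C1 - a^3/3 - a^2/2 - 2*a*log(a) - a*log(9) + sqrt(2)*a + 2*a


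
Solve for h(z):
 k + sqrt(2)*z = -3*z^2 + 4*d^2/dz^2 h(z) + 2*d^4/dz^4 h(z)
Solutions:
 h(z) = C1 + C2*z + C3*sin(sqrt(2)*z) + C4*cos(sqrt(2)*z) + z^4/16 + sqrt(2)*z^3/24 + z^2*(k - 3)/8


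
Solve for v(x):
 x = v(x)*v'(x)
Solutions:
 v(x) = -sqrt(C1 + x^2)
 v(x) = sqrt(C1 + x^2)


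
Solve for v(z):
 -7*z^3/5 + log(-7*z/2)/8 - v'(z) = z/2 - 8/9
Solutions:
 v(z) = C1 - 7*z^4/20 - z^2/4 + z*log(-z)/8 + z*(-9*log(2) + 9*log(7) + 55)/72


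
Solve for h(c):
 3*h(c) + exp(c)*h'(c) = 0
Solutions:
 h(c) = C1*exp(3*exp(-c))


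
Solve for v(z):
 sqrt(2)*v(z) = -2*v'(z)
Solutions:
 v(z) = C1*exp(-sqrt(2)*z/2)


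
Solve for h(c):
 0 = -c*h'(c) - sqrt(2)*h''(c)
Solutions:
 h(c) = C1 + C2*erf(2^(1/4)*c/2)


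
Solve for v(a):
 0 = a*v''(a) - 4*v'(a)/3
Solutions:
 v(a) = C1 + C2*a^(7/3)


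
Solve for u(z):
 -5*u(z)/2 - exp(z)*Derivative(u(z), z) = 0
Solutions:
 u(z) = C1*exp(5*exp(-z)/2)


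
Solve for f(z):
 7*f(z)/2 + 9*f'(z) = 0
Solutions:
 f(z) = C1*exp(-7*z/18)


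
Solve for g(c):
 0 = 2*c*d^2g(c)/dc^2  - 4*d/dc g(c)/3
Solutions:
 g(c) = C1 + C2*c^(5/3)


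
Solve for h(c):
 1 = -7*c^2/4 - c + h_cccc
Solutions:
 h(c) = C1 + C2*c + C3*c^2 + C4*c^3 + 7*c^6/1440 + c^5/120 + c^4/24


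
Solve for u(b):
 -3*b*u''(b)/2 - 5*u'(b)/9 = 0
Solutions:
 u(b) = C1 + C2*b^(17/27)


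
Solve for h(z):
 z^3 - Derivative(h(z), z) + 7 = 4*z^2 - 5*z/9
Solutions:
 h(z) = C1 + z^4/4 - 4*z^3/3 + 5*z^2/18 + 7*z


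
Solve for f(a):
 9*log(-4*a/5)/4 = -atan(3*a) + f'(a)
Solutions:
 f(a) = C1 + 9*a*log(-a)/4 + a*atan(3*a) - 9*a*log(5)/4 - 9*a/4 + 9*a*log(2)/2 - log(9*a^2 + 1)/6


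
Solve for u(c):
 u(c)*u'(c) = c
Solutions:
 u(c) = -sqrt(C1 + c^2)
 u(c) = sqrt(C1 + c^2)


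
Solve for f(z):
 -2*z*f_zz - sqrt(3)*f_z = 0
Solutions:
 f(z) = C1 + C2*z^(1 - sqrt(3)/2)


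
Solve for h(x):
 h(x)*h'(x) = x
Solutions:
 h(x) = -sqrt(C1 + x^2)
 h(x) = sqrt(C1 + x^2)


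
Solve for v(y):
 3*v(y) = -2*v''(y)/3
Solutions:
 v(y) = C1*sin(3*sqrt(2)*y/2) + C2*cos(3*sqrt(2)*y/2)


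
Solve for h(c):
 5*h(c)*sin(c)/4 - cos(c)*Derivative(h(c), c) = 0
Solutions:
 h(c) = C1/cos(c)^(5/4)


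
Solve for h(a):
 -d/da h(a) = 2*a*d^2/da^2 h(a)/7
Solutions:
 h(a) = C1 + C2/a^(5/2)


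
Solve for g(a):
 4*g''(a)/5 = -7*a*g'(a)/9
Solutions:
 g(a) = C1 + C2*erf(sqrt(70)*a/12)


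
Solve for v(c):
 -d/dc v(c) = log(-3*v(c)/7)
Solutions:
 Integral(1/(log(-_y) - log(7) + log(3)), (_y, v(c))) = C1 - c


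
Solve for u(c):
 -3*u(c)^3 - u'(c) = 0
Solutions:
 u(c) = -sqrt(2)*sqrt(-1/(C1 - 3*c))/2
 u(c) = sqrt(2)*sqrt(-1/(C1 - 3*c))/2


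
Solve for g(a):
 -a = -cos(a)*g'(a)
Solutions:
 g(a) = C1 + Integral(a/cos(a), a)


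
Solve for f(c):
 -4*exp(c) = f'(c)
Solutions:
 f(c) = C1 - 4*exp(c)


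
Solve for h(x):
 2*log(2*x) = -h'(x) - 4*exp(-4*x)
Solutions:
 h(x) = C1 - 2*x*log(x) + 2*x*(1 - log(2)) + exp(-4*x)


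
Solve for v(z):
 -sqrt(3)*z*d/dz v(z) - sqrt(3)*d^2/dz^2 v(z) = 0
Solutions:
 v(z) = C1 + C2*erf(sqrt(2)*z/2)


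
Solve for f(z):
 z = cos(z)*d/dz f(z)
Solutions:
 f(z) = C1 + Integral(z/cos(z), z)


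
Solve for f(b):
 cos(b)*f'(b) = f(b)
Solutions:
 f(b) = C1*sqrt(sin(b) + 1)/sqrt(sin(b) - 1)


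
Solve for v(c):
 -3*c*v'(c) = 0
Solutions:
 v(c) = C1


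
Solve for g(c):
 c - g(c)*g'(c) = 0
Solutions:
 g(c) = -sqrt(C1 + c^2)
 g(c) = sqrt(C1 + c^2)


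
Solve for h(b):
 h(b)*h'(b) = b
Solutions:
 h(b) = -sqrt(C1 + b^2)
 h(b) = sqrt(C1 + b^2)


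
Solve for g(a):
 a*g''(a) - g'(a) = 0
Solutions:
 g(a) = C1 + C2*a^2


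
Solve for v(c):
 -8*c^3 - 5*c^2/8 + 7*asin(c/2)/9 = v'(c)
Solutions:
 v(c) = C1 - 2*c^4 - 5*c^3/24 + 7*c*asin(c/2)/9 + 7*sqrt(4 - c^2)/9


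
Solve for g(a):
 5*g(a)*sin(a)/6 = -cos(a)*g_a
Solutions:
 g(a) = C1*cos(a)^(5/6)


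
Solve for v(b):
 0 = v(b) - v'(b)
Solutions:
 v(b) = C1*exp(b)


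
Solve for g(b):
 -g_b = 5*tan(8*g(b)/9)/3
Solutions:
 g(b) = -9*asin(C1*exp(-40*b/27))/8 + 9*pi/8
 g(b) = 9*asin(C1*exp(-40*b/27))/8


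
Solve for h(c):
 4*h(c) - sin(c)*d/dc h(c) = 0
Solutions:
 h(c) = C1*(cos(c)^2 - 2*cos(c) + 1)/(cos(c)^2 + 2*cos(c) + 1)


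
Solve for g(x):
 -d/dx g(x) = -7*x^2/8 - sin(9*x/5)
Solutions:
 g(x) = C1 + 7*x^3/24 - 5*cos(9*x/5)/9


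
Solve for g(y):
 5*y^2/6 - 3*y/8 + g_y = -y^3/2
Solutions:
 g(y) = C1 - y^4/8 - 5*y^3/18 + 3*y^2/16


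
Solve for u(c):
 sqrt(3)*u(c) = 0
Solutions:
 u(c) = 0


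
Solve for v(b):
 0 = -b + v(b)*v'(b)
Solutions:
 v(b) = -sqrt(C1 + b^2)
 v(b) = sqrt(C1 + b^2)


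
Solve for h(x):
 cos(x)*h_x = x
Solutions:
 h(x) = C1 + Integral(x/cos(x), x)


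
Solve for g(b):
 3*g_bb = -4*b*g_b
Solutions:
 g(b) = C1 + C2*erf(sqrt(6)*b/3)


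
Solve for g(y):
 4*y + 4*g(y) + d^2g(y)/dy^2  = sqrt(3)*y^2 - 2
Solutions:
 g(y) = C1*sin(2*y) + C2*cos(2*y) + sqrt(3)*y^2/4 - y - 1/2 - sqrt(3)/8


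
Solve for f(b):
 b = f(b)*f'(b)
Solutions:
 f(b) = -sqrt(C1 + b^2)
 f(b) = sqrt(C1 + b^2)


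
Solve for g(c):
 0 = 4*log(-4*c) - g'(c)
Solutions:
 g(c) = C1 + 4*c*log(-c) + 4*c*(-1 + 2*log(2))


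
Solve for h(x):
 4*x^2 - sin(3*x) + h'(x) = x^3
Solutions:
 h(x) = C1 + x^4/4 - 4*x^3/3 - cos(3*x)/3


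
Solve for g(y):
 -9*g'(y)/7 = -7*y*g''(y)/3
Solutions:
 g(y) = C1 + C2*y^(76/49)


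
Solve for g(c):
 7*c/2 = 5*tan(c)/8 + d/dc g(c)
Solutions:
 g(c) = C1 + 7*c^2/4 + 5*log(cos(c))/8


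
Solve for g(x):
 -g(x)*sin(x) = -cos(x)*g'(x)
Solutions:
 g(x) = C1/cos(x)


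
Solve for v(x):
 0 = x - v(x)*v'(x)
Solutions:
 v(x) = -sqrt(C1 + x^2)
 v(x) = sqrt(C1 + x^2)


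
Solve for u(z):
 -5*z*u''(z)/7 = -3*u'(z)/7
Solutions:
 u(z) = C1 + C2*z^(8/5)


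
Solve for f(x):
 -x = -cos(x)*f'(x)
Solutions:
 f(x) = C1 + Integral(x/cos(x), x)


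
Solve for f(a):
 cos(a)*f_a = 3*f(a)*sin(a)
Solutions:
 f(a) = C1/cos(a)^3


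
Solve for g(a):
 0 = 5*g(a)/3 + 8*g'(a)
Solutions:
 g(a) = C1*exp(-5*a/24)


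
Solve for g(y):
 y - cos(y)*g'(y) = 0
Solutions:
 g(y) = C1 + Integral(y/cos(y), y)


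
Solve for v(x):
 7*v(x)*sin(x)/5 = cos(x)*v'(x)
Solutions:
 v(x) = C1/cos(x)^(7/5)


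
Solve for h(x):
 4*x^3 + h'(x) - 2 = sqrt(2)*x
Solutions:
 h(x) = C1 - x^4 + sqrt(2)*x^2/2 + 2*x


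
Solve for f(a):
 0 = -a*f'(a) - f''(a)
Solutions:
 f(a) = C1 + C2*erf(sqrt(2)*a/2)


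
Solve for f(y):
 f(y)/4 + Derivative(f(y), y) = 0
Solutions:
 f(y) = C1*exp(-y/4)


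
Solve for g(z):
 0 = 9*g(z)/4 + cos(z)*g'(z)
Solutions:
 g(z) = C1*(sin(z) - 1)^(9/8)/(sin(z) + 1)^(9/8)


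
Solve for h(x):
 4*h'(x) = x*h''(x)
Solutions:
 h(x) = C1 + C2*x^5


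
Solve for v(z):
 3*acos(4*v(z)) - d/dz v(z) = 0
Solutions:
 Integral(1/acos(4*_y), (_y, v(z))) = C1 + 3*z


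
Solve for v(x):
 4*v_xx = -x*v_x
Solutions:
 v(x) = C1 + C2*erf(sqrt(2)*x/4)


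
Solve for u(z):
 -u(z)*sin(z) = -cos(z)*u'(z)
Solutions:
 u(z) = C1/cos(z)


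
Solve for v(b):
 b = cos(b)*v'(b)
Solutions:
 v(b) = C1 + Integral(b/cos(b), b)


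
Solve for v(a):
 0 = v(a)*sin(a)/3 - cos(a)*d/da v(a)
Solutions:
 v(a) = C1/cos(a)^(1/3)


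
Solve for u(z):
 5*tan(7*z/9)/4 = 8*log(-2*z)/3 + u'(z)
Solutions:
 u(z) = C1 - 8*z*log(-z)/3 - 8*z*log(2)/3 + 8*z/3 - 45*log(cos(7*z/9))/28


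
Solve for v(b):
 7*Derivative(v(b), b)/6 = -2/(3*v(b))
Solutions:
 v(b) = -sqrt(C1 - 56*b)/7
 v(b) = sqrt(C1 - 56*b)/7


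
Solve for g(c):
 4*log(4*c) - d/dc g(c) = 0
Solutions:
 g(c) = C1 + 4*c*log(c) - 4*c + c*log(256)


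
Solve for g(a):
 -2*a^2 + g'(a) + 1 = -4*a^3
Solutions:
 g(a) = C1 - a^4 + 2*a^3/3 - a


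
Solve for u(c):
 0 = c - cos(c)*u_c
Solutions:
 u(c) = C1 + Integral(c/cos(c), c)


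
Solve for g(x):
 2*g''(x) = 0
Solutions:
 g(x) = C1 + C2*x


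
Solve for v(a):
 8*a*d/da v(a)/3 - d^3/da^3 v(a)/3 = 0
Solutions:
 v(a) = C1 + Integral(C2*airyai(2*a) + C3*airybi(2*a), a)


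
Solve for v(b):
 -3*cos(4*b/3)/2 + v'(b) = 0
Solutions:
 v(b) = C1 + 9*sin(4*b/3)/8


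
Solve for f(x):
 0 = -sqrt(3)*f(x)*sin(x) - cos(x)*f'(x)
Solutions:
 f(x) = C1*cos(x)^(sqrt(3))


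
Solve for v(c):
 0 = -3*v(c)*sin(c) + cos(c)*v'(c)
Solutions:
 v(c) = C1/cos(c)^3


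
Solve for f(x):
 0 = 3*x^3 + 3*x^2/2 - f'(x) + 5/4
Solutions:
 f(x) = C1 + 3*x^4/4 + x^3/2 + 5*x/4


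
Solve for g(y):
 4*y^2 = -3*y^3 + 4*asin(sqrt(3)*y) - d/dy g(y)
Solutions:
 g(y) = C1 - 3*y^4/4 - 4*y^3/3 + 4*y*asin(sqrt(3)*y) + 4*sqrt(3)*sqrt(1 - 3*y^2)/3


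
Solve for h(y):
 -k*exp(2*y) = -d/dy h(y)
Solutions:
 h(y) = C1 + k*exp(2*y)/2


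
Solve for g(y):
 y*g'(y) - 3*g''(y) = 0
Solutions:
 g(y) = C1 + C2*erfi(sqrt(6)*y/6)


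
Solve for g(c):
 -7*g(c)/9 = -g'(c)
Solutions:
 g(c) = C1*exp(7*c/9)


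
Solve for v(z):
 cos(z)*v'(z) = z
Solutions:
 v(z) = C1 + Integral(z/cos(z), z)


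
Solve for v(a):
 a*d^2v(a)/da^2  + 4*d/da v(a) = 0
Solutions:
 v(a) = C1 + C2/a^3


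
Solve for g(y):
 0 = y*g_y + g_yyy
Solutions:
 g(y) = C1 + Integral(C2*airyai(-y) + C3*airybi(-y), y)


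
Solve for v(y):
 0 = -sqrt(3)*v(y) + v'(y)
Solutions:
 v(y) = C1*exp(sqrt(3)*y)


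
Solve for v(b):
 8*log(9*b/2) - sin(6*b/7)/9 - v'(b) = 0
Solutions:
 v(b) = C1 + 8*b*log(b) - 8*b - 8*b*log(2) + 16*b*log(3) + 7*cos(6*b/7)/54


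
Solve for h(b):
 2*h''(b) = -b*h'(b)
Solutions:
 h(b) = C1 + C2*erf(b/2)


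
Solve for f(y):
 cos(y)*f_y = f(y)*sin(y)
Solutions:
 f(y) = C1/cos(y)


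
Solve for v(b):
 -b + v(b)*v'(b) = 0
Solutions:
 v(b) = -sqrt(C1 + b^2)
 v(b) = sqrt(C1 + b^2)


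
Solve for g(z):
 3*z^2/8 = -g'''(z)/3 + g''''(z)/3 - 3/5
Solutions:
 g(z) = C1 + C2*z + C3*z^2 + C4*exp(z) - 3*z^5/160 - 3*z^4/32 - 27*z^3/40


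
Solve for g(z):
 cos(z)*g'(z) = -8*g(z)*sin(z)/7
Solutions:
 g(z) = C1*cos(z)^(8/7)


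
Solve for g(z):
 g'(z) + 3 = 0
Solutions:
 g(z) = C1 - 3*z


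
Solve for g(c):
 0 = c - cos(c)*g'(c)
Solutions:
 g(c) = C1 + Integral(c/cos(c), c)


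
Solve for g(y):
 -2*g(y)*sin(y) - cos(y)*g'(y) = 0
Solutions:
 g(y) = C1*cos(y)^2


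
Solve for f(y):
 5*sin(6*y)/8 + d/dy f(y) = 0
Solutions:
 f(y) = C1 + 5*cos(6*y)/48


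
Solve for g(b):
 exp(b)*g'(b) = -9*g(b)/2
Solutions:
 g(b) = C1*exp(9*exp(-b)/2)


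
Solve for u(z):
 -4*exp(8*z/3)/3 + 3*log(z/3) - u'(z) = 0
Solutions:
 u(z) = C1 + 3*z*log(z) + 3*z*(-log(3) - 1) - exp(8*z/3)/2


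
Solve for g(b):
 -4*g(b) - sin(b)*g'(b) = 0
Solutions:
 g(b) = C1*(cos(b)^2 + 2*cos(b) + 1)/(cos(b)^2 - 2*cos(b) + 1)


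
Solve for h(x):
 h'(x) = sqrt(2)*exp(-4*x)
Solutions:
 h(x) = C1 - sqrt(2)*exp(-4*x)/4


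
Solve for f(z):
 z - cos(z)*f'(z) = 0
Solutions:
 f(z) = C1 + Integral(z/cos(z), z)


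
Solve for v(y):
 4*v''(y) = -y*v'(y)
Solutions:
 v(y) = C1 + C2*erf(sqrt(2)*y/4)


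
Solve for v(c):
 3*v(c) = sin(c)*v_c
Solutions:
 v(c) = C1*(cos(c) - 1)^(3/2)/(cos(c) + 1)^(3/2)


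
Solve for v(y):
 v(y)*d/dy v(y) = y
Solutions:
 v(y) = -sqrt(C1 + y^2)
 v(y) = sqrt(C1 + y^2)


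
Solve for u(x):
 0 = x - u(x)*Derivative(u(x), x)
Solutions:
 u(x) = -sqrt(C1 + x^2)
 u(x) = sqrt(C1 + x^2)


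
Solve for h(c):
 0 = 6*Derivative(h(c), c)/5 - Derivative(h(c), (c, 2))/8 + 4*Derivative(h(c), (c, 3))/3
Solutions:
 h(c) = C1 + (C2*sin(9*sqrt(1135)*c/320) + C3*cos(9*sqrt(1135)*c/320))*exp(3*c/64)


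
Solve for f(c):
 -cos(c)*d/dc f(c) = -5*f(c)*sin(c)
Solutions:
 f(c) = C1/cos(c)^5


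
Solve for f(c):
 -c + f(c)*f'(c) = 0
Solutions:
 f(c) = -sqrt(C1 + c^2)
 f(c) = sqrt(C1 + c^2)


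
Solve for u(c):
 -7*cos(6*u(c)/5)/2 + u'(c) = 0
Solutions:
 -7*c/2 - 5*log(sin(6*u(c)/5) - 1)/12 + 5*log(sin(6*u(c)/5) + 1)/12 = C1


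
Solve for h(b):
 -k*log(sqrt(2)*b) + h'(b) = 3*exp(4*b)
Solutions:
 h(b) = C1 + b*k*log(b) + b*k*(-1 + log(2)/2) + 3*exp(4*b)/4


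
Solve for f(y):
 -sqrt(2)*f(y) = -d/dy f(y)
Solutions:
 f(y) = C1*exp(sqrt(2)*y)


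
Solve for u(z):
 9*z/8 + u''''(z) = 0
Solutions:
 u(z) = C1 + C2*z + C3*z^2 + C4*z^3 - 3*z^5/320


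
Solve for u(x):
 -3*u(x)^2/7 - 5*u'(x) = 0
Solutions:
 u(x) = 35/(C1 + 3*x)


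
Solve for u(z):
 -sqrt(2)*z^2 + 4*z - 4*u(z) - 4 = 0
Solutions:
 u(z) = -sqrt(2)*z^2/4 + z - 1


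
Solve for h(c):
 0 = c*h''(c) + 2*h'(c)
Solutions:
 h(c) = C1 + C2/c


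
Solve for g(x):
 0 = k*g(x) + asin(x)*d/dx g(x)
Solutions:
 g(x) = C1*exp(-k*Integral(1/asin(x), x))


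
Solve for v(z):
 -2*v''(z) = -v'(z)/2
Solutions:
 v(z) = C1 + C2*exp(z/4)


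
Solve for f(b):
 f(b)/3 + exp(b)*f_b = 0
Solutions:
 f(b) = C1*exp(exp(-b)/3)


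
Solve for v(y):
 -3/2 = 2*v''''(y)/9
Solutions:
 v(y) = C1 + C2*y + C3*y^2 + C4*y^3 - 9*y^4/32


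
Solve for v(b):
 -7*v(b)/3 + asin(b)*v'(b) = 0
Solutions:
 v(b) = C1*exp(7*Integral(1/asin(b), b)/3)


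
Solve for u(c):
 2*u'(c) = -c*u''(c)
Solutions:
 u(c) = C1 + C2/c


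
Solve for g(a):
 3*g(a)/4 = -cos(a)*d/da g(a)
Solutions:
 g(a) = C1*(sin(a) - 1)^(3/8)/(sin(a) + 1)^(3/8)


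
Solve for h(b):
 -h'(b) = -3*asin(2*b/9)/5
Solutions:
 h(b) = C1 + 3*b*asin(2*b/9)/5 + 3*sqrt(81 - 4*b^2)/10


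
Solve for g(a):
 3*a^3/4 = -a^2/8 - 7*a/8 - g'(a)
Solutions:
 g(a) = C1 - 3*a^4/16 - a^3/24 - 7*a^2/16


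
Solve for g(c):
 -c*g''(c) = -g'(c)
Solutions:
 g(c) = C1 + C2*c^2


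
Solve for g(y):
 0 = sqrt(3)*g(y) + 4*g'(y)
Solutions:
 g(y) = C1*exp(-sqrt(3)*y/4)


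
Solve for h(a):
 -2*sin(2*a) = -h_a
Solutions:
 h(a) = C1 - cos(2*a)


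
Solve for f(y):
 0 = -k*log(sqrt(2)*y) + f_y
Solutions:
 f(y) = C1 + k*y*log(y) - k*y + k*y*log(2)/2


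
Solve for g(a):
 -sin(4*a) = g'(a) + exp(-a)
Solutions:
 g(a) = C1 + cos(4*a)/4 + exp(-a)


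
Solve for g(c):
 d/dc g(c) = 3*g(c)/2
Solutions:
 g(c) = C1*exp(3*c/2)


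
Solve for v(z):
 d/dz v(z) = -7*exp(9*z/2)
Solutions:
 v(z) = C1 - 14*exp(9*z/2)/9


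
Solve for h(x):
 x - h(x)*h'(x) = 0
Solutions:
 h(x) = -sqrt(C1 + x^2)
 h(x) = sqrt(C1 + x^2)


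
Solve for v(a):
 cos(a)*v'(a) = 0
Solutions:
 v(a) = C1


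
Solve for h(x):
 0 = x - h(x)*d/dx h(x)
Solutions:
 h(x) = -sqrt(C1 + x^2)
 h(x) = sqrt(C1 + x^2)


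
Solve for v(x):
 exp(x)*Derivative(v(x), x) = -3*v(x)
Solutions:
 v(x) = C1*exp(3*exp(-x))


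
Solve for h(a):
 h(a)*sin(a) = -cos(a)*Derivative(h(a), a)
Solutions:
 h(a) = C1*cos(a)


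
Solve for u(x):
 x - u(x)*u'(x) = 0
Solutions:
 u(x) = -sqrt(C1 + x^2)
 u(x) = sqrt(C1 + x^2)


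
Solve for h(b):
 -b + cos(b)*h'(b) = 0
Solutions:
 h(b) = C1 + Integral(b/cos(b), b)


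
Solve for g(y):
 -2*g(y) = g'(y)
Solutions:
 g(y) = C1*exp(-2*y)


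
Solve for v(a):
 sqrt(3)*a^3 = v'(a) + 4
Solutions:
 v(a) = C1 + sqrt(3)*a^4/4 - 4*a


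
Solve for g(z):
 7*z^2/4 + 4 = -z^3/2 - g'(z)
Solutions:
 g(z) = C1 - z^4/8 - 7*z^3/12 - 4*z


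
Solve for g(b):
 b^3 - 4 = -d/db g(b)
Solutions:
 g(b) = C1 - b^4/4 + 4*b


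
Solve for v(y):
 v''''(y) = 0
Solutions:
 v(y) = C1 + C2*y + C3*y^2 + C4*y^3


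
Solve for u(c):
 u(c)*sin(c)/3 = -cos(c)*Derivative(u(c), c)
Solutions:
 u(c) = C1*cos(c)^(1/3)


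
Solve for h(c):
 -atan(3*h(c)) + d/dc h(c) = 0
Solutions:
 Integral(1/atan(3*_y), (_y, h(c))) = C1 + c


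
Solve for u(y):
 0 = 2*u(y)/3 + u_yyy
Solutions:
 u(y) = C3*exp(-2^(1/3)*3^(2/3)*y/3) + (C1*sin(2^(1/3)*3^(1/6)*y/2) + C2*cos(2^(1/3)*3^(1/6)*y/2))*exp(2^(1/3)*3^(2/3)*y/6)


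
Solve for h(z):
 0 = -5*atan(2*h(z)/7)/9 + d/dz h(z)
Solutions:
 Integral(1/atan(2*_y/7), (_y, h(z))) = C1 + 5*z/9


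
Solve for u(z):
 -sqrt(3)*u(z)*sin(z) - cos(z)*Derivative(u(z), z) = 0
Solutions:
 u(z) = C1*cos(z)^(sqrt(3))


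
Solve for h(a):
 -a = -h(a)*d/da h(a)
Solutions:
 h(a) = -sqrt(C1 + a^2)
 h(a) = sqrt(C1 + a^2)


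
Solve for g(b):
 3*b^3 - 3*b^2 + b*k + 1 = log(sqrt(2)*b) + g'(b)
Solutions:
 g(b) = C1 + 3*b^4/4 - b^3 + b^2*k/2 - b*log(b) - b*log(2)/2 + 2*b


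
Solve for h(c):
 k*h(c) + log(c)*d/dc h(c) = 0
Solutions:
 h(c) = C1*exp(-k*li(c))


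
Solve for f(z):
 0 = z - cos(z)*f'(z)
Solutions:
 f(z) = C1 + Integral(z/cos(z), z)


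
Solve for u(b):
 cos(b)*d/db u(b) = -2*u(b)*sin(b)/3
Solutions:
 u(b) = C1*cos(b)^(2/3)


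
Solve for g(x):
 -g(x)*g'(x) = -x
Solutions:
 g(x) = -sqrt(C1 + x^2)
 g(x) = sqrt(C1 + x^2)


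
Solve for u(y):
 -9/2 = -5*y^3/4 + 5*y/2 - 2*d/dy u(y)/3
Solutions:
 u(y) = C1 - 15*y^4/32 + 15*y^2/8 + 27*y/4


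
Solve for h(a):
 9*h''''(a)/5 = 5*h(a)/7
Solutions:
 h(a) = C1*exp(-sqrt(15)*7^(3/4)*a/21) + C2*exp(sqrt(15)*7^(3/4)*a/21) + C3*sin(sqrt(15)*7^(3/4)*a/21) + C4*cos(sqrt(15)*7^(3/4)*a/21)


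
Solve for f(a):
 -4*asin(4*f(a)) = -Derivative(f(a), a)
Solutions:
 Integral(1/asin(4*_y), (_y, f(a))) = C1 + 4*a


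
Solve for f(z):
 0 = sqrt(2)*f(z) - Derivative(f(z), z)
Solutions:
 f(z) = C1*exp(sqrt(2)*z)


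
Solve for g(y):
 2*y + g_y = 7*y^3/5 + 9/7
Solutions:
 g(y) = C1 + 7*y^4/20 - y^2 + 9*y/7


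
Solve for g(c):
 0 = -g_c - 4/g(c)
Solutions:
 g(c) = -sqrt(C1 - 8*c)
 g(c) = sqrt(C1 - 8*c)


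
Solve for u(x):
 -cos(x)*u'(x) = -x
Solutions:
 u(x) = C1 + Integral(x/cos(x), x)


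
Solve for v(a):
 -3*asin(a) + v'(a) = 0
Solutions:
 v(a) = C1 + 3*a*asin(a) + 3*sqrt(1 - a^2)


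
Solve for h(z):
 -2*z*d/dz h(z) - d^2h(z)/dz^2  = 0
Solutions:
 h(z) = C1 + C2*erf(z)


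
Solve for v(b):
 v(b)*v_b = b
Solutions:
 v(b) = -sqrt(C1 + b^2)
 v(b) = sqrt(C1 + b^2)


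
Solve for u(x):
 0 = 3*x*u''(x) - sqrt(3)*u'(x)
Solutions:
 u(x) = C1 + C2*x^(sqrt(3)/3 + 1)


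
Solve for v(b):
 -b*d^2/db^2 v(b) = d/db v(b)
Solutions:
 v(b) = C1 + C2*log(b)


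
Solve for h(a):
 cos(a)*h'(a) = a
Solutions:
 h(a) = C1 + Integral(a/cos(a), a)


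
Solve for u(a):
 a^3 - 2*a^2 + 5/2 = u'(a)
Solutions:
 u(a) = C1 + a^4/4 - 2*a^3/3 + 5*a/2


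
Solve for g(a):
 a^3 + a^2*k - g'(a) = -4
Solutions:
 g(a) = C1 + a^4/4 + a^3*k/3 + 4*a


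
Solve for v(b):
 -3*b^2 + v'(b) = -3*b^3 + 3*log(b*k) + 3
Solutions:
 v(b) = C1 - 3*b^4/4 + b^3 + 3*b*log(b*k)


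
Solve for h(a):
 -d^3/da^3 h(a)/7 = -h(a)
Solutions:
 h(a) = C3*exp(7^(1/3)*a) + (C1*sin(sqrt(3)*7^(1/3)*a/2) + C2*cos(sqrt(3)*7^(1/3)*a/2))*exp(-7^(1/3)*a/2)


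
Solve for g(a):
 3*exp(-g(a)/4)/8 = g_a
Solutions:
 g(a) = 4*log(C1 + 3*a/32)


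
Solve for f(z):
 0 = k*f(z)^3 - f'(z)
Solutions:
 f(z) = -sqrt(2)*sqrt(-1/(C1 + k*z))/2
 f(z) = sqrt(2)*sqrt(-1/(C1 + k*z))/2


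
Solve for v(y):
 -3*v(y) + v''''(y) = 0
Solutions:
 v(y) = C1*exp(-3^(1/4)*y) + C2*exp(3^(1/4)*y) + C3*sin(3^(1/4)*y) + C4*cos(3^(1/4)*y)


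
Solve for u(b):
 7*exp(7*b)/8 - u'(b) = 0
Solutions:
 u(b) = C1 + exp(7*b)/8


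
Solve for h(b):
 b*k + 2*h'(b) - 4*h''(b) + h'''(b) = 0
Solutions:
 h(b) = C1 + C2*exp(b*(2 - sqrt(2))) + C3*exp(b*(sqrt(2) + 2)) - b^2*k/4 - b*k


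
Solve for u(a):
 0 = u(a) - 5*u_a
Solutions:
 u(a) = C1*exp(a/5)


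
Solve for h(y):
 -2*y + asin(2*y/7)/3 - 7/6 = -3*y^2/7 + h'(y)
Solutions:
 h(y) = C1 + y^3/7 - y^2 + y*asin(2*y/7)/3 - 7*y/6 + sqrt(49 - 4*y^2)/6


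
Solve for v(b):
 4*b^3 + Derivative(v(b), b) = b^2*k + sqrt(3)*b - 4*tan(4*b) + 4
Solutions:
 v(b) = C1 - b^4 + b^3*k/3 + sqrt(3)*b^2/2 + 4*b + log(cos(4*b))


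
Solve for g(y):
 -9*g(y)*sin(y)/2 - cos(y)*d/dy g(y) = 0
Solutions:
 g(y) = C1*cos(y)^(9/2)


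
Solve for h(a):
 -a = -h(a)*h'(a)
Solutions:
 h(a) = -sqrt(C1 + a^2)
 h(a) = sqrt(C1 + a^2)


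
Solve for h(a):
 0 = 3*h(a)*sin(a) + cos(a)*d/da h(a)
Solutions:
 h(a) = C1*cos(a)^3


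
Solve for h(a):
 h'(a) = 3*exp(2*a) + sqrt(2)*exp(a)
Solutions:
 h(a) = C1 + 3*exp(2*a)/2 + sqrt(2)*exp(a)


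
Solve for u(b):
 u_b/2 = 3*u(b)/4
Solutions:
 u(b) = C1*exp(3*b/2)


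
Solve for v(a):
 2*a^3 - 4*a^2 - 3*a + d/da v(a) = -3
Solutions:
 v(a) = C1 - a^4/2 + 4*a^3/3 + 3*a^2/2 - 3*a


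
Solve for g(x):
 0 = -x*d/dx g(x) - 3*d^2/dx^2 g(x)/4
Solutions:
 g(x) = C1 + C2*erf(sqrt(6)*x/3)


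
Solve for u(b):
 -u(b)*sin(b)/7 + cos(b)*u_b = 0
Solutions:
 u(b) = C1/cos(b)^(1/7)


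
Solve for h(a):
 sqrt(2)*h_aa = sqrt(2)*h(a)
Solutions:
 h(a) = C1*exp(-a) + C2*exp(a)


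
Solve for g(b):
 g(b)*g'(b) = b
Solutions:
 g(b) = -sqrt(C1 + b^2)
 g(b) = sqrt(C1 + b^2)


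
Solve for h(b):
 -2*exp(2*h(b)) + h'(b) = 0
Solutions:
 h(b) = log(-sqrt(-1/(C1 + 2*b))) - log(2)/2
 h(b) = log(-1/(C1 + 2*b))/2 - log(2)/2


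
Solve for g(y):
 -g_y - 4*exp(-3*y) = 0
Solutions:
 g(y) = C1 + 4*exp(-3*y)/3


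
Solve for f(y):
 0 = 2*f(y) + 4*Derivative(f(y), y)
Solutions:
 f(y) = C1*exp(-y/2)


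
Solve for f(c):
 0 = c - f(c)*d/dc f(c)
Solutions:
 f(c) = -sqrt(C1 + c^2)
 f(c) = sqrt(C1 + c^2)


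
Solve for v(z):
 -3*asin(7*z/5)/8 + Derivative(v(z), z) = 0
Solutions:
 v(z) = C1 + 3*z*asin(7*z/5)/8 + 3*sqrt(25 - 49*z^2)/56


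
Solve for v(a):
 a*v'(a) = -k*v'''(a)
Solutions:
 v(a) = C1 + Integral(C2*airyai(a*(-1/k)^(1/3)) + C3*airybi(a*(-1/k)^(1/3)), a)


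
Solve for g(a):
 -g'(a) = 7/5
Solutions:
 g(a) = C1 - 7*a/5


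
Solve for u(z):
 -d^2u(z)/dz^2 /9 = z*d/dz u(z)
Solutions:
 u(z) = C1 + C2*erf(3*sqrt(2)*z/2)


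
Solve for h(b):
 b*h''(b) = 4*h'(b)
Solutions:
 h(b) = C1 + C2*b^5


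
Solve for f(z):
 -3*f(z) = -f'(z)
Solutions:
 f(z) = C1*exp(3*z)


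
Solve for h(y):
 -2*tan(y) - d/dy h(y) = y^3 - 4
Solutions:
 h(y) = C1 - y^4/4 + 4*y + 2*log(cos(y))


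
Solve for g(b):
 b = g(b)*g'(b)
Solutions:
 g(b) = -sqrt(C1 + b^2)
 g(b) = sqrt(C1 + b^2)


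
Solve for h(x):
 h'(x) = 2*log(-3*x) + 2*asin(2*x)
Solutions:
 h(x) = C1 + 2*x*log(-x) + 2*x*asin(2*x) - 2*x + 2*x*log(3) + sqrt(1 - 4*x^2)


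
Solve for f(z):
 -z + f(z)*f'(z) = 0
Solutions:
 f(z) = -sqrt(C1 + z^2)
 f(z) = sqrt(C1 + z^2)


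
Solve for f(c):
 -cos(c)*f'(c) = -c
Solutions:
 f(c) = C1 + Integral(c/cos(c), c)


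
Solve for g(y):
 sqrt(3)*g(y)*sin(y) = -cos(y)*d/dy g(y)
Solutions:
 g(y) = C1*cos(y)^(sqrt(3))


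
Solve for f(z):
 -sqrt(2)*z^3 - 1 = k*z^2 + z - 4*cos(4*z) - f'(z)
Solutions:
 f(z) = C1 + k*z^3/3 + sqrt(2)*z^4/4 + z^2/2 + z - sin(4*z)


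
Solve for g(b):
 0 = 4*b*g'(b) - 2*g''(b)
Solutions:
 g(b) = C1 + C2*erfi(b)


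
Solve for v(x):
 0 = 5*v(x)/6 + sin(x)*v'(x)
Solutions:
 v(x) = C1*(cos(x) + 1)^(5/12)/(cos(x) - 1)^(5/12)


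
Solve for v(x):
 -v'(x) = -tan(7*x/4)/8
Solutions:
 v(x) = C1 - log(cos(7*x/4))/14


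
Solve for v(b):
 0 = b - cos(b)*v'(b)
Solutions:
 v(b) = C1 + Integral(b/cos(b), b)


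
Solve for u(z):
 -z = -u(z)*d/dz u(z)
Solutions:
 u(z) = -sqrt(C1 + z^2)
 u(z) = sqrt(C1 + z^2)


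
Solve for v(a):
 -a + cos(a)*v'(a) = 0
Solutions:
 v(a) = C1 + Integral(a/cos(a), a)


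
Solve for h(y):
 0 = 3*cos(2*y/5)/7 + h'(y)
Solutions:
 h(y) = C1 - 15*sin(2*y/5)/14


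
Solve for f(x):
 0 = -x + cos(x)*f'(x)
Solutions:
 f(x) = C1 + Integral(x/cos(x), x)


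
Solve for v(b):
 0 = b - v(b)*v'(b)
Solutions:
 v(b) = -sqrt(C1 + b^2)
 v(b) = sqrt(C1 + b^2)


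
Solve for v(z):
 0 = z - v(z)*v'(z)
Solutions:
 v(z) = -sqrt(C1 + z^2)
 v(z) = sqrt(C1 + z^2)


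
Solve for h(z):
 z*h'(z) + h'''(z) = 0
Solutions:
 h(z) = C1 + Integral(C2*airyai(-z) + C3*airybi(-z), z)


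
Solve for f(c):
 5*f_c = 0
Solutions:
 f(c) = C1


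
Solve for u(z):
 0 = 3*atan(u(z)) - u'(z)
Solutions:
 Integral(1/atan(_y), (_y, u(z))) = C1 + 3*z


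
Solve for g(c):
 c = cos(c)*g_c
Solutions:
 g(c) = C1 + Integral(c/cos(c), c)


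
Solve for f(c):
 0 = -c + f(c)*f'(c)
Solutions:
 f(c) = -sqrt(C1 + c^2)
 f(c) = sqrt(C1 + c^2)


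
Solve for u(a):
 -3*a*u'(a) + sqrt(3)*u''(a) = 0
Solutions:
 u(a) = C1 + C2*erfi(sqrt(2)*3^(1/4)*a/2)


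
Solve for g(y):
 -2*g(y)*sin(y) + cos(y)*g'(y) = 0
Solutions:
 g(y) = C1/cos(y)^2


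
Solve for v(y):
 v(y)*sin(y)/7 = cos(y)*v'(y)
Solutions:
 v(y) = C1/cos(y)^(1/7)


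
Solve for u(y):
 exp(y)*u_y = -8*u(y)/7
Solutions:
 u(y) = C1*exp(8*exp(-y)/7)


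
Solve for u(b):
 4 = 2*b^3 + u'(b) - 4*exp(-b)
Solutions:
 u(b) = C1 - b^4/2 + 4*b - 4*exp(-b)


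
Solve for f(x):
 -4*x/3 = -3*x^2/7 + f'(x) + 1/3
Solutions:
 f(x) = C1 + x^3/7 - 2*x^2/3 - x/3


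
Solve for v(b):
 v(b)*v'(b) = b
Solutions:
 v(b) = -sqrt(C1 + b^2)
 v(b) = sqrt(C1 + b^2)


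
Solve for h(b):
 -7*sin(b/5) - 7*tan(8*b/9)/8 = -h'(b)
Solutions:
 h(b) = C1 - 63*log(cos(8*b/9))/64 - 35*cos(b/5)


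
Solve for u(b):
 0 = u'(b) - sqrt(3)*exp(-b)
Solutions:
 u(b) = C1 - sqrt(3)*exp(-b)


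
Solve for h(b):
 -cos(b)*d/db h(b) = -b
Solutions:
 h(b) = C1 + Integral(b/cos(b), b)


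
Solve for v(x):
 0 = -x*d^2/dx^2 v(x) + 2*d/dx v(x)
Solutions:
 v(x) = C1 + C2*x^3


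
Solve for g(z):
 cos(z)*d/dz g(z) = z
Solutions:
 g(z) = C1 + Integral(z/cos(z), z)


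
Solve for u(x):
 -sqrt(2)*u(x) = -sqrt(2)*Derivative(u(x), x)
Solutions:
 u(x) = C1*exp(x)


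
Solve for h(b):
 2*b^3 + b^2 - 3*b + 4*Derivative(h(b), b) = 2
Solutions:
 h(b) = C1 - b^4/8 - b^3/12 + 3*b^2/8 + b/2


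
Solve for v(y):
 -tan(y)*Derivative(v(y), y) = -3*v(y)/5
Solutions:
 v(y) = C1*sin(y)^(3/5)


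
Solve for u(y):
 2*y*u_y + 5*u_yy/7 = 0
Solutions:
 u(y) = C1 + C2*erf(sqrt(35)*y/5)


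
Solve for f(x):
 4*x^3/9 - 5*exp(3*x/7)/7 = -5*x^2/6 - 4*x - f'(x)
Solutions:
 f(x) = C1 - x^4/9 - 5*x^3/18 - 2*x^2 + 5*exp(3*x/7)/3


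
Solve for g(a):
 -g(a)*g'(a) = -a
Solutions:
 g(a) = -sqrt(C1 + a^2)
 g(a) = sqrt(C1 + a^2)


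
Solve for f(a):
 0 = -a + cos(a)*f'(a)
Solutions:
 f(a) = C1 + Integral(a/cos(a), a)


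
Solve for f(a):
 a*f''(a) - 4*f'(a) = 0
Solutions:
 f(a) = C1 + C2*a^5


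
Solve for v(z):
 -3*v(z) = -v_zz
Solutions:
 v(z) = C1*exp(-sqrt(3)*z) + C2*exp(sqrt(3)*z)


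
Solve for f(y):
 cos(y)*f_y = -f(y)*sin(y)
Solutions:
 f(y) = C1*cos(y)


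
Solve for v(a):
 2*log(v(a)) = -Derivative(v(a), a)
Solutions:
 li(v(a)) = C1 - 2*a


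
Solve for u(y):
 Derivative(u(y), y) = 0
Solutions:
 u(y) = C1


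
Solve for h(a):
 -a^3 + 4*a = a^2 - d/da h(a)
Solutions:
 h(a) = C1 + a^4/4 + a^3/3 - 2*a^2


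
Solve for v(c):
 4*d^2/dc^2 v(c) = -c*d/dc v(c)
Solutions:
 v(c) = C1 + C2*erf(sqrt(2)*c/4)


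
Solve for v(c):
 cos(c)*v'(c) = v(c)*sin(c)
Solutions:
 v(c) = C1/cos(c)


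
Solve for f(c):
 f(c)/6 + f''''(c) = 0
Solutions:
 f(c) = (C1*sin(2^(1/4)*3^(3/4)*c/6) + C2*cos(2^(1/4)*3^(3/4)*c/6))*exp(-2^(1/4)*3^(3/4)*c/6) + (C3*sin(2^(1/4)*3^(3/4)*c/6) + C4*cos(2^(1/4)*3^(3/4)*c/6))*exp(2^(1/4)*3^(3/4)*c/6)


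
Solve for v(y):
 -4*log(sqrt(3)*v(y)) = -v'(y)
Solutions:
 -Integral(1/(2*log(_y) + log(3)), (_y, v(y)))/2 = C1 - y


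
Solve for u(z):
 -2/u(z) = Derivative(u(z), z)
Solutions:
 u(z) = -sqrt(C1 - 4*z)
 u(z) = sqrt(C1 - 4*z)


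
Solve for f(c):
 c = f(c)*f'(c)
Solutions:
 f(c) = -sqrt(C1 + c^2)
 f(c) = sqrt(C1 + c^2)


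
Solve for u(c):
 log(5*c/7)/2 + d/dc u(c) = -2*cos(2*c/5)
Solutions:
 u(c) = C1 - c*log(c)/2 - c*log(5) + c/2 + c*log(35)/2 - 5*sin(2*c/5)


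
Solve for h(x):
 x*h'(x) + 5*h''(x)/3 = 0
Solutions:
 h(x) = C1 + C2*erf(sqrt(30)*x/10)


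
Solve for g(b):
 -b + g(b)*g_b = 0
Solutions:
 g(b) = -sqrt(C1 + b^2)
 g(b) = sqrt(C1 + b^2)


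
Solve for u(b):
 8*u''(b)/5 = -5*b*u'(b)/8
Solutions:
 u(b) = C1 + C2*erf(5*sqrt(2)*b/16)


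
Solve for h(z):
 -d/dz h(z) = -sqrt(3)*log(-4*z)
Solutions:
 h(z) = C1 + sqrt(3)*z*log(-z) + sqrt(3)*z*(-1 + 2*log(2))


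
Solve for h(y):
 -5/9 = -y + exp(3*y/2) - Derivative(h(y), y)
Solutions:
 h(y) = C1 - y^2/2 + 5*y/9 + 2*exp(3*y/2)/3


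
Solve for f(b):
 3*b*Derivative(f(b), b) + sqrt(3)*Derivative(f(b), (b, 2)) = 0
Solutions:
 f(b) = C1 + C2*erf(sqrt(2)*3^(1/4)*b/2)


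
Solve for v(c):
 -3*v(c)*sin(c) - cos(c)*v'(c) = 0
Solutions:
 v(c) = C1*cos(c)^3


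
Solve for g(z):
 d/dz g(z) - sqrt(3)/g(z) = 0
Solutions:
 g(z) = -sqrt(C1 + 2*sqrt(3)*z)
 g(z) = sqrt(C1 + 2*sqrt(3)*z)


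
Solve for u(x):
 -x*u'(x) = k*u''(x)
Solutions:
 u(x) = C1 + C2*sqrt(k)*erf(sqrt(2)*x*sqrt(1/k)/2)


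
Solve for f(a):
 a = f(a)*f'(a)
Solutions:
 f(a) = -sqrt(C1 + a^2)
 f(a) = sqrt(C1 + a^2)


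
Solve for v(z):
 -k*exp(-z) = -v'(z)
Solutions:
 v(z) = C1 - k*exp(-z)


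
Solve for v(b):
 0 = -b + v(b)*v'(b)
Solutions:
 v(b) = -sqrt(C1 + b^2)
 v(b) = sqrt(C1 + b^2)


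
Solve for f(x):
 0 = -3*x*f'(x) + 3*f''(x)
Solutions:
 f(x) = C1 + C2*erfi(sqrt(2)*x/2)


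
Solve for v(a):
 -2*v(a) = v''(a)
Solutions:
 v(a) = C1*sin(sqrt(2)*a) + C2*cos(sqrt(2)*a)


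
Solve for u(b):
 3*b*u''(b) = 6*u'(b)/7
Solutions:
 u(b) = C1 + C2*b^(9/7)


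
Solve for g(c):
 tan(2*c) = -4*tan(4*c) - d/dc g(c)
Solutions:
 g(c) = C1 + log(cos(2*c))/2 + log(cos(4*c))


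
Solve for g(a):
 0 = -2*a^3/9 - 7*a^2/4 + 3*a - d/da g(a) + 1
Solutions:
 g(a) = C1 - a^4/18 - 7*a^3/12 + 3*a^2/2 + a


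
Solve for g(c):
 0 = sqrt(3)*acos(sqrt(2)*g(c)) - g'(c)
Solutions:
 Integral(1/acos(sqrt(2)*_y), (_y, g(c))) = C1 + sqrt(3)*c


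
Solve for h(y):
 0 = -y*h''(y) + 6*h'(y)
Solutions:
 h(y) = C1 + C2*y^7


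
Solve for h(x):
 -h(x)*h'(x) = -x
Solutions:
 h(x) = -sqrt(C1 + x^2)
 h(x) = sqrt(C1 + x^2)


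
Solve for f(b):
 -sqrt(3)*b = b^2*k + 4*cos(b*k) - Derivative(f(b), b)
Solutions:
 f(b) = C1 + b^3*k/3 + sqrt(3)*b^2/2 + 4*sin(b*k)/k


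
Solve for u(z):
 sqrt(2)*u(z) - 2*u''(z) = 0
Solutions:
 u(z) = C1*exp(-2^(3/4)*z/2) + C2*exp(2^(3/4)*z/2)


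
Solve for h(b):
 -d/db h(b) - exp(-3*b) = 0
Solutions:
 h(b) = C1 + exp(-3*b)/3


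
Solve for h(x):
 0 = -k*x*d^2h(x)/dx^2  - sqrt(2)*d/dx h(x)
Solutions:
 h(x) = C1 + x^(((re(k) - sqrt(2))*re(k) + im(k)^2)/(re(k)^2 + im(k)^2))*(C2*sin(sqrt(2)*log(x)*Abs(im(k))/(re(k)^2 + im(k)^2)) + C3*cos(sqrt(2)*log(x)*im(k)/(re(k)^2 + im(k)^2)))


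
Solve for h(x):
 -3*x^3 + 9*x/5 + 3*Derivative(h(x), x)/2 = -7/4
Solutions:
 h(x) = C1 + x^4/2 - 3*x^2/5 - 7*x/6


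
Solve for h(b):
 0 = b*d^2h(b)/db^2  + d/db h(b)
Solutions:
 h(b) = C1 + C2*log(b)


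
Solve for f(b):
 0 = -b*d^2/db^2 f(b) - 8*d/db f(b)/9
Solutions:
 f(b) = C1 + C2*b^(1/9)


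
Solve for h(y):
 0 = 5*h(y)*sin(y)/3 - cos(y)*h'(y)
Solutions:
 h(y) = C1/cos(y)^(5/3)


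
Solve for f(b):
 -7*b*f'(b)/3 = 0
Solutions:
 f(b) = C1


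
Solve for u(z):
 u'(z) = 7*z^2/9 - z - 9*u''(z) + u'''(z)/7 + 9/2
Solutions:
 u(z) = C1 + C2*exp(z*(63 - sqrt(3997))/2) + C3*exp(z*(63 + sqrt(3997))/2) + 7*z^3/27 - 15*z^2/2 + 2515*z/18


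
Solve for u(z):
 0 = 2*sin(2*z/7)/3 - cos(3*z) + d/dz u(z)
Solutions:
 u(z) = C1 + sin(3*z)/3 + 7*cos(2*z/7)/3


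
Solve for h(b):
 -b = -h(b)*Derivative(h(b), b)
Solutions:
 h(b) = -sqrt(C1 + b^2)
 h(b) = sqrt(C1 + b^2)


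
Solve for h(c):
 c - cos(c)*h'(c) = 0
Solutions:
 h(c) = C1 + Integral(c/cos(c), c)


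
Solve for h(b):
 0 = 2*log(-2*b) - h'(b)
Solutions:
 h(b) = C1 + 2*b*log(-b) + 2*b*(-1 + log(2))


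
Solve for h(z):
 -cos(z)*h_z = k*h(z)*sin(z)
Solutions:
 h(z) = C1*exp(k*log(cos(z)))


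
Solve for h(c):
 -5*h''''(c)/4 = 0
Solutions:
 h(c) = C1 + C2*c + C3*c^2 + C4*c^3


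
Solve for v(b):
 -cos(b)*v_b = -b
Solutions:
 v(b) = C1 + Integral(b/cos(b), b)


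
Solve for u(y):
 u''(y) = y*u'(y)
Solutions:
 u(y) = C1 + C2*erfi(sqrt(2)*y/2)


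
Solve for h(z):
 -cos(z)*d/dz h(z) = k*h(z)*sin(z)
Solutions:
 h(z) = C1*exp(k*log(cos(z)))


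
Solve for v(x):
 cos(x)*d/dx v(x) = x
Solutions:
 v(x) = C1 + Integral(x/cos(x), x)


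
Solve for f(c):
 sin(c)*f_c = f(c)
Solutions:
 f(c) = C1*sqrt(cos(c) - 1)/sqrt(cos(c) + 1)


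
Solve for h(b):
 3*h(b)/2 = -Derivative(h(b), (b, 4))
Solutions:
 h(b) = (C1*sin(6^(1/4)*b/2) + C2*cos(6^(1/4)*b/2))*exp(-6^(1/4)*b/2) + (C3*sin(6^(1/4)*b/2) + C4*cos(6^(1/4)*b/2))*exp(6^(1/4)*b/2)


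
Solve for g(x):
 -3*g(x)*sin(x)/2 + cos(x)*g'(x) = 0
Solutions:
 g(x) = C1/cos(x)^(3/2)


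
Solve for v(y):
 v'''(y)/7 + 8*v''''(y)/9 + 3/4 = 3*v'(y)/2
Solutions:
 v(y) = C1 + C2*exp(-3*y*((28*sqrt(38402) + 5487)^(-1/3) + 2 + (28*sqrt(38402) + 5487)^(1/3))/112)*sin(3*sqrt(3)*y*(-(28*sqrt(38402) + 5487)^(1/3) + (28*sqrt(38402) + 5487)^(-1/3))/112) + C3*exp(-3*y*((28*sqrt(38402) + 5487)^(-1/3) + 2 + (28*sqrt(38402) + 5487)^(1/3))/112)*cos(3*sqrt(3)*y*(-(28*sqrt(38402) + 5487)^(1/3) + (28*sqrt(38402) + 5487)^(-1/3))/112) + C4*exp(3*y*(-1 + (28*sqrt(38402) + 5487)^(-1/3) + (28*sqrt(38402) + 5487)^(1/3))/56) + y/2


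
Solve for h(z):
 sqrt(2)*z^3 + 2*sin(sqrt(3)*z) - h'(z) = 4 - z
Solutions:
 h(z) = C1 + sqrt(2)*z^4/4 + z^2/2 - 4*z - 2*sqrt(3)*cos(sqrt(3)*z)/3


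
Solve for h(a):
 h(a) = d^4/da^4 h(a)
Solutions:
 h(a) = C1*exp(-a) + C2*exp(a) + C3*sin(a) + C4*cos(a)


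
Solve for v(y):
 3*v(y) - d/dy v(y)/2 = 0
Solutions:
 v(y) = C1*exp(6*y)


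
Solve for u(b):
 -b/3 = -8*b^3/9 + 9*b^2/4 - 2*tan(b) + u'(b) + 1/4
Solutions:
 u(b) = C1 + 2*b^4/9 - 3*b^3/4 - b^2/6 - b/4 - 2*log(cos(b))


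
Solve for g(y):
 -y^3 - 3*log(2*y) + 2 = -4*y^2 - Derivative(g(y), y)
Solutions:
 g(y) = C1 + y^4/4 - 4*y^3/3 + 3*y*log(y) - 5*y + y*log(8)


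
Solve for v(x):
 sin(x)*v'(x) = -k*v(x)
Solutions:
 v(x) = C1*exp(k*(-log(cos(x) - 1) + log(cos(x) + 1))/2)


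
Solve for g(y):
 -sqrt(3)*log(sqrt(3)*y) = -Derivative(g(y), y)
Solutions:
 g(y) = C1 + sqrt(3)*y*log(y) - sqrt(3)*y + sqrt(3)*y*log(3)/2


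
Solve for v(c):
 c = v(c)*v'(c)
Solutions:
 v(c) = -sqrt(C1 + c^2)
 v(c) = sqrt(C1 + c^2)


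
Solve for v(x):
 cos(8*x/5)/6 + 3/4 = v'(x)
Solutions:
 v(x) = C1 + 3*x/4 + 5*sin(8*x/5)/48


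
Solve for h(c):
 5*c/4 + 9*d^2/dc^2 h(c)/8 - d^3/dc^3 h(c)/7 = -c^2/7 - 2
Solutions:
 h(c) = C1 + C2*c + C3*exp(63*c/8) - 2*c^4/189 - 2269*c^3/11907 - 240416*c^2/250047


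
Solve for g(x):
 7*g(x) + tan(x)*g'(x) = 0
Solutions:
 g(x) = C1/sin(x)^7


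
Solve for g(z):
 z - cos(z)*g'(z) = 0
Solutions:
 g(z) = C1 + Integral(z/cos(z), z)


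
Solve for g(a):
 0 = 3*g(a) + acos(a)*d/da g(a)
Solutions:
 g(a) = C1*exp(-3*Integral(1/acos(a), a))


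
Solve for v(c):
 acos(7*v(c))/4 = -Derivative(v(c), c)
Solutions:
 Integral(1/acos(7*_y), (_y, v(c))) = C1 - c/4


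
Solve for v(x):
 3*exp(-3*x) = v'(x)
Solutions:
 v(x) = C1 - exp(-3*x)


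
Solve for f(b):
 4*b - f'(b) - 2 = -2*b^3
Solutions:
 f(b) = C1 + b^4/2 + 2*b^2 - 2*b


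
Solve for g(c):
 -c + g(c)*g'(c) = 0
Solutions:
 g(c) = -sqrt(C1 + c^2)
 g(c) = sqrt(C1 + c^2)


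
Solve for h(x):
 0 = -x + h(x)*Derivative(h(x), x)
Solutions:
 h(x) = -sqrt(C1 + x^2)
 h(x) = sqrt(C1 + x^2)


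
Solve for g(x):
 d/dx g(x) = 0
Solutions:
 g(x) = C1


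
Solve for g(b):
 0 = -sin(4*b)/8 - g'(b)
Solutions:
 g(b) = C1 + cos(4*b)/32


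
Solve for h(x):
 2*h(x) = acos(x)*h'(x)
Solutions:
 h(x) = C1*exp(2*Integral(1/acos(x), x))


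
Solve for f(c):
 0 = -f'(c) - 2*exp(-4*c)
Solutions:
 f(c) = C1 + exp(-4*c)/2


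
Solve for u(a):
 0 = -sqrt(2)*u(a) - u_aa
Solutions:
 u(a) = C1*sin(2^(1/4)*a) + C2*cos(2^(1/4)*a)


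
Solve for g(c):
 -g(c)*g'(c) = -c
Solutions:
 g(c) = -sqrt(C1 + c^2)
 g(c) = sqrt(C1 + c^2)


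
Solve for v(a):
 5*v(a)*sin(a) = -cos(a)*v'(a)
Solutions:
 v(a) = C1*cos(a)^5


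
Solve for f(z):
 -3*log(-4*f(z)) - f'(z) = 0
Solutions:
 Integral(1/(log(-_y) + 2*log(2)), (_y, f(z)))/3 = C1 - z


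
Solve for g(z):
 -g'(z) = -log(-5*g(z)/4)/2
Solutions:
 -2*Integral(1/(log(-_y) - 2*log(2) + log(5)), (_y, g(z))) = C1 - z


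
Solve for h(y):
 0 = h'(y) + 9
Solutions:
 h(y) = C1 - 9*y


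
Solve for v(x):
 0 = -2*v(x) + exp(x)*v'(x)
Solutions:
 v(x) = C1*exp(-2*exp(-x))


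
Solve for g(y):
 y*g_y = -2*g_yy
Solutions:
 g(y) = C1 + C2*erf(y/2)


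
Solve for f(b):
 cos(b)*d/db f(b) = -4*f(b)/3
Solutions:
 f(b) = C1*(sin(b) - 1)^(2/3)/(sin(b) + 1)^(2/3)


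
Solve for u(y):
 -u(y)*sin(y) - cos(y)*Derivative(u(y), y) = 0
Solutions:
 u(y) = C1*cos(y)


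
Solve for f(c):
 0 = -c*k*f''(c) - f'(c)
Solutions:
 f(c) = C1 + c^(((re(k) - 1)*re(k) + im(k)^2)/(re(k)^2 + im(k)^2))*(C2*sin(log(c)*Abs(im(k))/(re(k)^2 + im(k)^2)) + C3*cos(log(c)*im(k)/(re(k)^2 + im(k)^2)))


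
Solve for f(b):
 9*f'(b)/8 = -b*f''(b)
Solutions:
 f(b) = C1 + C2/b^(1/8)


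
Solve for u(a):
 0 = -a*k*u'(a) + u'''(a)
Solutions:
 u(a) = C1 + Integral(C2*airyai(a*k^(1/3)) + C3*airybi(a*k^(1/3)), a)
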